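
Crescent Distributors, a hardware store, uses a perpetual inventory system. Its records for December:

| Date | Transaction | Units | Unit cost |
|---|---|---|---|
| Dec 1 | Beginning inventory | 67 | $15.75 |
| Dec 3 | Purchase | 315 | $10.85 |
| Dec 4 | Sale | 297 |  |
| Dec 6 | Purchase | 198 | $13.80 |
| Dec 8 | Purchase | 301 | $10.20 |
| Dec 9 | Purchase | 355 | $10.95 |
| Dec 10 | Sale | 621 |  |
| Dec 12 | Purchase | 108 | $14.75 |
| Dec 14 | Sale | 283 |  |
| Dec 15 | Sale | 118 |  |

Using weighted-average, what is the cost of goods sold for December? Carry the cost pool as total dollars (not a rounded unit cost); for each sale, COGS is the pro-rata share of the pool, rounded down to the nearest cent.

COGS = $15,450.00

After Dec 1: 67 on hand, pool $1,055.25 (≈ $15.7500 each)
After Dec 3: 382 on hand, pool $4,473.00 (≈ $11.7094 each)
Dec 4, sell 297: 297/382 × $4,473.00 → $3,477.69
After Dec 6: 283 on hand, pool $3,727.71 (≈ $13.1721 each)
After Dec 8: 584 on hand, pool $6,797.91 (≈ $11.6403 each)
After Dec 9: 939 on hand, pool $10,685.16 (≈ $11.3793 each)
Dec 10, sell 621: 621/939 × $10,685.16 → $7,066.54
After Dec 12: 426 on hand, pool $5,211.62 (≈ $12.2338 each)
Dec 14, sell 283: 283/426 × $5,211.62 → $3,462.17
Dec 15, sell 118: 118/143 × $1,749.45 → $1,443.60
Total COGS = $3,477.69 + $7,066.54 + $3,462.17 + $1,443.60 = $15,450.00
Ending inventory (cost pool remaining) = $305.85
Check: goods available $15,755.85 = COGS $15,450.00 + ending $305.85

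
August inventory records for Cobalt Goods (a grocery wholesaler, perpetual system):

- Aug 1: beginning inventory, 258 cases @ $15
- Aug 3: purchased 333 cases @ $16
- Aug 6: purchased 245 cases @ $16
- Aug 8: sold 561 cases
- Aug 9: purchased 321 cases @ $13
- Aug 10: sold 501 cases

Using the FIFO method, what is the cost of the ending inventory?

Aug 8, 561 sold [FIFO — oldest first]: 258 @ $15 + 303 @ $16 = $8,718
Aug 10, 501 sold [FIFO — oldest first]: 30 @ $16 + 245 @ $16 + 226 @ $13 = $7,338
Total COGS = $8,718 + $7,338 = $16,056
Ending inventory: 95 @ $13 = $1,235

Ending inventory = $1,235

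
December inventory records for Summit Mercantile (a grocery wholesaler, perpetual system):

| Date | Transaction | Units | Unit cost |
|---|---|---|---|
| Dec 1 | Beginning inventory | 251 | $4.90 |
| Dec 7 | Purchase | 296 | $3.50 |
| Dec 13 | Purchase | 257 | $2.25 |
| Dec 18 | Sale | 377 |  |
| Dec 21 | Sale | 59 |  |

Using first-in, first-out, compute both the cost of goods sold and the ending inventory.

Dec 18, 377 sold [FIFO — oldest first]: 251 @ $4.90 + 126 @ $3.50 = $1,670.90
Dec 21, 59 sold [FIFO — oldest first]: 59 @ $3.50 = $206.50
Total COGS = $1,670.90 + $206.50 = $1,877.40
Ending inventory: 111 @ $3.50 + 257 @ $2.25 = $966.75
Check: goods available $2,844.15 = COGS $1,877.40 + ending $966.75

COGS = $1,877.40; ending inventory = $966.75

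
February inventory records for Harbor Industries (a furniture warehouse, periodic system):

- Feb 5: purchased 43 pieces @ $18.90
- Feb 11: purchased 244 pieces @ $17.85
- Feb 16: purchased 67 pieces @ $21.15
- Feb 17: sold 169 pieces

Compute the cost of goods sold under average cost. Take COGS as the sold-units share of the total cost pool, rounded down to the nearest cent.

Feb 17, sell 169: 169/354 × $6,585.15 → $3,143.75
Ending inventory (cost pool remaining) = $3,441.40

COGS = $3,143.75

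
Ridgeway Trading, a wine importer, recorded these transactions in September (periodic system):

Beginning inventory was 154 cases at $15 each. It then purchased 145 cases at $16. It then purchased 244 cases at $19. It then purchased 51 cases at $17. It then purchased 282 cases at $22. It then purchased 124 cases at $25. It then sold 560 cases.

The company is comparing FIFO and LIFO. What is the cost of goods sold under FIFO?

COGS = $9,555

FIFO COGS: 154 @ $15 + 145 @ $16 + 244 @ $19 + 17 @ $17 = $9,555
LIFO COGS: 124 @ $25 + 282 @ $22 + 51 @ $17 + 103 @ $19 = $12,128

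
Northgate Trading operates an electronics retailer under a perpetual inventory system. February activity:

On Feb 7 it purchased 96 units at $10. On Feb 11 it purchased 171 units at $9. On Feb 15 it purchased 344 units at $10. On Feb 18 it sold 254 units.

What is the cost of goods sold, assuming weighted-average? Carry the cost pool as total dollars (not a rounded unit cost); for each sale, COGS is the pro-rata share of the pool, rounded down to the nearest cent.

COGS = $2,468.91

After Feb 7: 96 on hand, pool $960.00 (≈ $10.0000 each)
After Feb 11: 267 on hand, pool $2,499.00 (≈ $9.3596 each)
After Feb 15: 611 on hand, pool $5,939.00 (≈ $9.7201 each)
Feb 18, sell 254: 254/611 × $5,939.00 → $2,468.91
Ending inventory (cost pool remaining) = $3,470.09
Check: goods available $5,939.00 = COGS $2,468.91 + ending $3,470.09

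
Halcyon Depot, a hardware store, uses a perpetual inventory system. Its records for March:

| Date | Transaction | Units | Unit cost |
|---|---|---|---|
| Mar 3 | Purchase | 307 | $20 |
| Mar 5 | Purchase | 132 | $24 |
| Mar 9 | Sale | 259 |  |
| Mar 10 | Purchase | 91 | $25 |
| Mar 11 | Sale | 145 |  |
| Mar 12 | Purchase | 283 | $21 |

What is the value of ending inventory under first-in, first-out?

Mar 9, 259 sold [FIFO — oldest first]: 259 @ $20 = $5,180
Mar 11, 145 sold [FIFO — oldest first]: 48 @ $20 + 97 @ $24 = $3,288
Total COGS = $5,180 + $3,288 = $8,468
Ending inventory: 35 @ $24 + 91 @ $25 + 283 @ $21 = $9,058

Ending inventory = $9,058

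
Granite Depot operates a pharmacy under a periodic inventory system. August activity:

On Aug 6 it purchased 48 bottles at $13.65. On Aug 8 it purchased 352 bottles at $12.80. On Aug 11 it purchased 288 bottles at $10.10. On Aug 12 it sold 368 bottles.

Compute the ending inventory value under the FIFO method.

Aug 12, 368 sold [FIFO — oldest first]: 48 @ $13.65 + 320 @ $12.80 = $4,751.20
Ending inventory: 32 @ $12.80 + 288 @ $10.10 = $3,318.40
Check: goods available $8,069.60 = COGS $4,751.20 + ending $3,318.40

Ending inventory = $3,318.40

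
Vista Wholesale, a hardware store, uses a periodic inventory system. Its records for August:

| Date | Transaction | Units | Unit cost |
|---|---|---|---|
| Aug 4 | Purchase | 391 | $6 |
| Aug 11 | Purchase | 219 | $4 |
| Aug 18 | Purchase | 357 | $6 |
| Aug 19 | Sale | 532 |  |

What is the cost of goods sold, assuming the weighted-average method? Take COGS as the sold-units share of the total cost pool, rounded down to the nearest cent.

COGS = $2,951.03

Aug 19, sell 532: 532/967 × $5,364.00 → $2,951.03
Ending inventory (cost pool remaining) = $2,412.97
Check: goods available $5,364.00 = COGS $2,951.03 + ending $2,412.97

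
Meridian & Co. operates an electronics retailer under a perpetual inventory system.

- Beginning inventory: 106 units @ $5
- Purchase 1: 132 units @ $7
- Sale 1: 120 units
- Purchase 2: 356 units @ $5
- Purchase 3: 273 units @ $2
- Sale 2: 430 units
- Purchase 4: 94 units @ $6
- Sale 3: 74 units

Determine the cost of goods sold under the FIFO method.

Sale 1 (120) [FIFO — oldest first]: 106 @ $5 + 14 @ $7 = $628
Sale 2 (430) [FIFO — oldest first]: 118 @ $7 + 312 @ $5 = $2,386
Sale 3 (74) [FIFO — oldest first]: 44 @ $5 + 30 @ $2 = $280
Total COGS = $628 + $2,386 + $280 = $3,294
Ending inventory: 243 @ $2 + 94 @ $6 = $1,050
Check: goods available $4,344 = COGS $3,294 + ending $1,050

COGS = $3,294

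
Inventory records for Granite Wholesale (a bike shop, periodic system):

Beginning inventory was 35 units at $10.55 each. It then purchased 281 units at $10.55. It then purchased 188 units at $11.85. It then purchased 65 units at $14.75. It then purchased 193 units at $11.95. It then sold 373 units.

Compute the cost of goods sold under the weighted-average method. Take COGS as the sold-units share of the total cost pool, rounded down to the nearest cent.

Sale 1, sell 373: 373/762 × $8,826.70 → $4,320.68
Ending inventory (cost pool remaining) = $4,506.02

COGS = $4,320.68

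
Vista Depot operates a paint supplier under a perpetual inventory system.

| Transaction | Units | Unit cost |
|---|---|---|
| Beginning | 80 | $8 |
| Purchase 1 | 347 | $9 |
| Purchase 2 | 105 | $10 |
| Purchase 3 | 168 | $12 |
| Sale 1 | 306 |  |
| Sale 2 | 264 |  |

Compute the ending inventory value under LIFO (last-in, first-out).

Sale 1 (306) [LIFO — newest first]: 168 @ $12 + 105 @ $10 + 33 @ $9 = $3,363
Sale 2 (264) [LIFO — newest first]: 264 @ $9 = $2,376
Total COGS = $3,363 + $2,376 = $5,739
Ending inventory: 80 @ $8 + 50 @ $9 = $1,090

Ending inventory = $1,090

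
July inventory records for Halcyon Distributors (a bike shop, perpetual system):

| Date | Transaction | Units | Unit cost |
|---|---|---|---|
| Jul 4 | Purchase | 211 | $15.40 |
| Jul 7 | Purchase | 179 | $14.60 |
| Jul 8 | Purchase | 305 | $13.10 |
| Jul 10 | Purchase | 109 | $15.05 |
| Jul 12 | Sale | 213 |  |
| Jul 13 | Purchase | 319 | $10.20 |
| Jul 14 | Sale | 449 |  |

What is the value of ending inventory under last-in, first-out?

Ending inventory = $6,792.90

Jul 12, 213 sold [LIFO — newest first]: 109 @ $15.05 + 104 @ $13.10 = $3,002.85
Jul 14, 449 sold [LIFO — newest first]: 319 @ $10.20 + 130 @ $13.10 = $4,956.80
Total COGS = $3,002.85 + $4,956.80 = $7,959.65
Ending inventory: 211 @ $15.40 + 179 @ $14.60 + 71 @ $13.10 = $6,792.90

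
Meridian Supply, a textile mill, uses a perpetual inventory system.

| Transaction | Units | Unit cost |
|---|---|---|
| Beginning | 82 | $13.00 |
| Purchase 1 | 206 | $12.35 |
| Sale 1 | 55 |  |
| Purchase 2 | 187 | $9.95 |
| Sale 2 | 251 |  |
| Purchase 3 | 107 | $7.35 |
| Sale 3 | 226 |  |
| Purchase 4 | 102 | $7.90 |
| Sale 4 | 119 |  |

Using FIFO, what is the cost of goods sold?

Sale 1 (55) [FIFO — oldest first]: 55 @ $13.00 = $715.00
Sale 2 (251) [FIFO — oldest first]: 27 @ $13.00 + 206 @ $12.35 + 18 @ $9.95 = $3,074.20
Sale 3 (226) [FIFO — oldest first]: 169 @ $9.95 + 57 @ $7.35 = $2,100.50
Sale 4 (119) [FIFO — oldest first]: 50 @ $7.35 + 69 @ $7.90 = $912.60
Total COGS = $715.00 + $3,074.20 + $2,100.50 + $912.60 = $6,802.30
Ending inventory: 33 @ $7.90 = $260.70

COGS = $6,802.30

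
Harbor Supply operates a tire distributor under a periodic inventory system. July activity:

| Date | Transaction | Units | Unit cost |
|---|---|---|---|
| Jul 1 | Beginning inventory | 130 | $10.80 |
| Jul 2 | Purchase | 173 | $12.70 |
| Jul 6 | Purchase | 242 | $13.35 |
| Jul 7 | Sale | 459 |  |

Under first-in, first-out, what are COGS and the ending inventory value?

COGS = $5,683.70; ending inventory = $1,148.10

Jul 7, 459 sold [FIFO — oldest first]: 130 @ $10.80 + 173 @ $12.70 + 156 @ $13.35 = $5,683.70
Ending inventory: 86 @ $13.35 = $1,148.10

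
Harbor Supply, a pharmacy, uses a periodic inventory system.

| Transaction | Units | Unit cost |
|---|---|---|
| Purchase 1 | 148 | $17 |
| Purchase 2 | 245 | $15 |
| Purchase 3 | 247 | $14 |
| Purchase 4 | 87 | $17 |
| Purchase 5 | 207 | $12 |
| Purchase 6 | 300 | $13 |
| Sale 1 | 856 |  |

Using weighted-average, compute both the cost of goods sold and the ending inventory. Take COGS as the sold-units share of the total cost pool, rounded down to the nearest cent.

COGS = $12,147.70; ending inventory = $5,364.30

Sale 1, sell 856: 856/1234 × $17,512.00 → $12,147.70
Ending inventory (cost pool remaining) = $5,364.30
Check: goods available $17,512.00 = COGS $12,147.70 + ending $5,364.30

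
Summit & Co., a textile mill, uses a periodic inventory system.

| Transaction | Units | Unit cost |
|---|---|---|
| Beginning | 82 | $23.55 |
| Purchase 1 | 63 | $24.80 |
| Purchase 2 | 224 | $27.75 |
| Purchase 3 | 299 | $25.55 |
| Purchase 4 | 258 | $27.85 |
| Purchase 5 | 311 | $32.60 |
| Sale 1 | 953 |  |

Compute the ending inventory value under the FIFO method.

Ending inventory = $9,258.40

Sale 1 (953) [FIFO — oldest first]: 82 @ $23.55 + 63 @ $24.80 + 224 @ $27.75 + 299 @ $25.55 + 258 @ $27.85 + 27 @ $32.60 = $25,414.45
Ending inventory: 284 @ $32.60 = $9,258.40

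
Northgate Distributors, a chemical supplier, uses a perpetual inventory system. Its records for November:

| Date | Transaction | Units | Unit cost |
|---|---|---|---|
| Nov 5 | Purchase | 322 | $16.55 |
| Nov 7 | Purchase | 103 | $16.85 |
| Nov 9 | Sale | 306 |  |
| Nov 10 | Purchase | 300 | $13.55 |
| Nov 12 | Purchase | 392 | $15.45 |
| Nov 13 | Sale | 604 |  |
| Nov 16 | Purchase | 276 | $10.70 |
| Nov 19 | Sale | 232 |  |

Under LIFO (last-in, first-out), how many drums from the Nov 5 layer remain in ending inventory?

119

Nov 9, 306 sold [LIFO — newest first]: 103 @ $16.85 + 203 @ $16.55 = $5,095.20
Nov 13, 604 sold [LIFO — newest first]: 392 @ $15.45 + 212 @ $13.55 = $8,929.00
Nov 19, 232 sold [LIFO — newest first]: 232 @ $10.70 = $2,482.40
Total COGS = $5,095.20 + $8,929.00 + $2,482.40 = $16,506.60
Ending inventory: 119 @ $16.55 + 88 @ $13.55 + 44 @ $10.70 = $3,632.65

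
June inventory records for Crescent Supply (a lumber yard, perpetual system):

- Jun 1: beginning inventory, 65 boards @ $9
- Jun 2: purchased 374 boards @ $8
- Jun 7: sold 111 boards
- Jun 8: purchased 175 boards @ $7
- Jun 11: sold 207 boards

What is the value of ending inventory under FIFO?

Jun 7, 111 sold [FIFO — oldest first]: 65 @ $9 + 46 @ $8 = $953
Jun 11, 207 sold [FIFO — oldest first]: 207 @ $8 = $1,656
Total COGS = $953 + $1,656 = $2,609
Ending inventory: 121 @ $8 + 175 @ $7 = $2,193

Ending inventory = $2,193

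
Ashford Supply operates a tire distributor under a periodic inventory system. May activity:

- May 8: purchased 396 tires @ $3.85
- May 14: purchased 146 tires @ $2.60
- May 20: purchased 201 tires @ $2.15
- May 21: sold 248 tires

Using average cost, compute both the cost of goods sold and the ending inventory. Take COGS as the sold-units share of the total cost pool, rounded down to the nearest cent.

COGS = $779.83; ending inventory = $1,556.52

May 21, sell 248: 248/743 × $2,336.35 → $779.83
Ending inventory (cost pool remaining) = $1,556.52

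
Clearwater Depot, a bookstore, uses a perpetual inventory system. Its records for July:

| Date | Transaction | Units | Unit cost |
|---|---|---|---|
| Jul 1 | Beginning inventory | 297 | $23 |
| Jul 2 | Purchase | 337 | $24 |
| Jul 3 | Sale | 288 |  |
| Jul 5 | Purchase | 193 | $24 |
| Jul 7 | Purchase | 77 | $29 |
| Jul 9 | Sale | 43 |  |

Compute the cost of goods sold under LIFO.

Jul 3, 288 sold [LIFO — newest first]: 288 @ $24 = $6,912
Jul 9, 43 sold [LIFO — newest first]: 43 @ $29 = $1,247
Total COGS = $6,912 + $1,247 = $8,159
Ending inventory: 297 @ $23 + 49 @ $24 + 193 @ $24 + 34 @ $29 = $13,625
Check: goods available $21,784 = COGS $8,159 + ending $13,625

COGS = $8,159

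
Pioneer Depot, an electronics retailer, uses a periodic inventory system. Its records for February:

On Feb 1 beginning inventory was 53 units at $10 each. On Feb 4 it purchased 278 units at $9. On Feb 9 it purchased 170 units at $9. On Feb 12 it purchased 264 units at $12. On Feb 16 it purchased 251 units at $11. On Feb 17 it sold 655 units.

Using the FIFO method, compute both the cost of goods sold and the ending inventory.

COGS = $6,410; ending inventory = $4,081

Feb 17, 655 sold [FIFO — oldest first]: 53 @ $10 + 278 @ $9 + 170 @ $9 + 154 @ $12 = $6,410
Ending inventory: 110 @ $12 + 251 @ $11 = $4,081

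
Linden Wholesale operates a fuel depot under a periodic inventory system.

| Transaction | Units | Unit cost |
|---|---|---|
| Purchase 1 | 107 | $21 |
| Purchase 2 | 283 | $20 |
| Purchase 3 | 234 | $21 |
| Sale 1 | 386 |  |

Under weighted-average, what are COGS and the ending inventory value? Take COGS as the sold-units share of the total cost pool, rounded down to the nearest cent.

Sale 1, sell 386: 386/624 × $12,821.00 → $7,930.93
Ending inventory (cost pool remaining) = $4,890.07
Check: goods available $12,821.00 = COGS $7,930.93 + ending $4,890.07

COGS = $7,930.93; ending inventory = $4,890.07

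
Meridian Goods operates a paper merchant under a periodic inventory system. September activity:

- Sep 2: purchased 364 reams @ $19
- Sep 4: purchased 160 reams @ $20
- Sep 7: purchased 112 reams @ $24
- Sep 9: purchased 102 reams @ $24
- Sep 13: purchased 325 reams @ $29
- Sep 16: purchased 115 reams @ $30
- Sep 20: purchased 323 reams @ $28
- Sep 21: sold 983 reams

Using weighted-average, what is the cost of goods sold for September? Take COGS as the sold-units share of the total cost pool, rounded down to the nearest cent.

COGS = $24,343.16

Sep 21, sell 983: 983/1501 × $37,171.00 → $24,343.16
Ending inventory (cost pool remaining) = $12,827.84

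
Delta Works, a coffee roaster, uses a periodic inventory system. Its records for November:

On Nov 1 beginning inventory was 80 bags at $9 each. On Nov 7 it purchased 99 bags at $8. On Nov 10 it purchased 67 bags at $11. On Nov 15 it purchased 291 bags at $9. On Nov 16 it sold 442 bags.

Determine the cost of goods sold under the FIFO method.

Nov 16, 442 sold [FIFO — oldest first]: 80 @ $9 + 99 @ $8 + 67 @ $11 + 196 @ $9 = $4,013
Ending inventory: 95 @ $9 = $855
Check: goods available $4,868 = COGS $4,013 + ending $855

COGS = $4,013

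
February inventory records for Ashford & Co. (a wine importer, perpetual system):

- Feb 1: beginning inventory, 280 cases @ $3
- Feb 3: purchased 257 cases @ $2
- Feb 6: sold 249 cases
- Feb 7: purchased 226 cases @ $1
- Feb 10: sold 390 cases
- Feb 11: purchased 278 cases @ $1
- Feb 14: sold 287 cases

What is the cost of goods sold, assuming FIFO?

Feb 6, 249 sold [FIFO — oldest first]: 249 @ $3 = $747
Feb 10, 390 sold [FIFO — oldest first]: 31 @ $3 + 257 @ $2 + 102 @ $1 = $709
Feb 14, 287 sold [FIFO — oldest first]: 124 @ $1 + 163 @ $1 = $287
Total COGS = $747 + $709 + $287 = $1,743
Ending inventory: 115 @ $1 = $115

COGS = $1,743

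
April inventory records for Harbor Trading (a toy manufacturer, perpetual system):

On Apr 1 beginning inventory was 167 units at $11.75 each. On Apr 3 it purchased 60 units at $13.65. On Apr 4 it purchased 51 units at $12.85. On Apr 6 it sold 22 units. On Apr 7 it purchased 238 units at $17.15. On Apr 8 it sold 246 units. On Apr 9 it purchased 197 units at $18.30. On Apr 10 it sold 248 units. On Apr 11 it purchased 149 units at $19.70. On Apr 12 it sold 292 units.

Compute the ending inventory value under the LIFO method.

Ending inventory = $634.50

Apr 6, 22 sold [LIFO — newest first]: 22 @ $12.85 = $282.70
Apr 8, 246 sold [LIFO — newest first]: 238 @ $17.15 + 8 @ $12.85 = $4,184.50
Apr 10, 248 sold [LIFO — newest first]: 197 @ $18.30 + 21 @ $12.85 + 30 @ $13.65 = $4,284.45
Apr 12, 292 sold [LIFO — newest first]: 149 @ $19.70 + 30 @ $13.65 + 113 @ $11.75 = $4,672.55
Total COGS = $282.70 + $4,184.50 + $4,284.45 + $4,672.55 = $13,424.20
Ending inventory: 54 @ $11.75 = $634.50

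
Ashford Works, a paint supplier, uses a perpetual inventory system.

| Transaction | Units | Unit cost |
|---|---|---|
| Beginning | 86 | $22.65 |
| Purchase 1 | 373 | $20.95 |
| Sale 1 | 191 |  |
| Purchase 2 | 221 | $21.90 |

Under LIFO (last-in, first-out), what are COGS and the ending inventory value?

COGS = $4,001.45; ending inventory = $10,600.70

Sale 1 (191) [LIFO — newest first]: 191 @ $20.95 = $4,001.45
Ending inventory: 86 @ $22.65 + 182 @ $20.95 + 221 @ $21.90 = $10,600.70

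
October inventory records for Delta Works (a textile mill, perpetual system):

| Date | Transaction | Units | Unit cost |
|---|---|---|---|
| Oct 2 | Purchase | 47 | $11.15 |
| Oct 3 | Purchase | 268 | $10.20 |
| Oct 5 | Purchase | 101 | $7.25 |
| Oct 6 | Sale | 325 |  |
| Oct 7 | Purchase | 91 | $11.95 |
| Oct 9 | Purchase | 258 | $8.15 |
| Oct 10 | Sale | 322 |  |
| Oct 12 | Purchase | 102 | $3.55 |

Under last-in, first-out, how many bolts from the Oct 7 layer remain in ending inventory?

Oct 6, 325 sold [LIFO — newest first]: 101 @ $7.25 + 224 @ $10.20 = $3,017.05
Oct 10, 322 sold [LIFO — newest first]: 258 @ $8.15 + 64 @ $11.95 = $2,867.50
Total COGS = $3,017.05 + $2,867.50 = $5,884.55
Ending inventory: 47 @ $11.15 + 44 @ $10.20 + 27 @ $11.95 + 102 @ $3.55 = $1,657.60
Check: goods available $7,542.15 = COGS $5,884.55 + ending $1,657.60

27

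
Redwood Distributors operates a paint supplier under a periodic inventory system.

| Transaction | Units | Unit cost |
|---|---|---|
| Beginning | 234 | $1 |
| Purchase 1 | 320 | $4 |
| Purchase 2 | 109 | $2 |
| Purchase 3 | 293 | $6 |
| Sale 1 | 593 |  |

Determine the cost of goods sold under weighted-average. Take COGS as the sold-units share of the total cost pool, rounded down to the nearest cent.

Sale 1, sell 593: 593/956 × $3,490.00 → $2,164.82
Ending inventory (cost pool remaining) = $1,325.18

COGS = $2,164.82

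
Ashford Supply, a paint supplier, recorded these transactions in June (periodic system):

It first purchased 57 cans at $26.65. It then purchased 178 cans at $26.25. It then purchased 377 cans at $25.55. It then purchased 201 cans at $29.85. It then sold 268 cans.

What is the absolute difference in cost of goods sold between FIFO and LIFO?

$677.00

FIFO COGS: 57 @ $26.65 + 178 @ $26.25 + 33 @ $25.55 = $7,034.70
LIFO COGS: 201 @ $29.85 + 67 @ $25.55 = $7,711.70
Difference = |$7,034.70 − $7,711.70| = $677.00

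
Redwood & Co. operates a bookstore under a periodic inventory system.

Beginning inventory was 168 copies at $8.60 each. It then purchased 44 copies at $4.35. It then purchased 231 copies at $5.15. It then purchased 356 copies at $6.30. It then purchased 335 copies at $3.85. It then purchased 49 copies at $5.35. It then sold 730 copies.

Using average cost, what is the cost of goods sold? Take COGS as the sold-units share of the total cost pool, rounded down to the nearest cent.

Sale 1, sell 730: 730/1183 × $6,620.55 → $4,085.37
Ending inventory (cost pool remaining) = $2,535.18
Check: goods available $6,620.55 = COGS $4,085.37 + ending $2,535.18

COGS = $4,085.37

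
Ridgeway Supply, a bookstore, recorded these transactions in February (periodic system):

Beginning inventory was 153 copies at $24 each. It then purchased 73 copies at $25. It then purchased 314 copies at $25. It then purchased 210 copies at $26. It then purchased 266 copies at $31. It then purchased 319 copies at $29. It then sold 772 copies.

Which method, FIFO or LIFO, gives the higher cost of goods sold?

FIFO COGS: 153 @ $24 + 73 @ $25 + 314 @ $25 + 210 @ $26 + 22 @ $31 = $19,489
LIFO COGS: 319 @ $29 + 266 @ $31 + 187 @ $26 = $22,359

LIFO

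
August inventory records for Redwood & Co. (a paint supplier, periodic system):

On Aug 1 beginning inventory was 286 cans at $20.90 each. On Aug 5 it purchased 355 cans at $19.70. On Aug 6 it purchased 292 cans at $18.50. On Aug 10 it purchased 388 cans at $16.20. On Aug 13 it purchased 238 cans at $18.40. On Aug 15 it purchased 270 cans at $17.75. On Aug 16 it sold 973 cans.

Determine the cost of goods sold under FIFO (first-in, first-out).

COGS = $19,020.90

Aug 16, 973 sold [FIFO — oldest first]: 286 @ $20.90 + 355 @ $19.70 + 292 @ $18.50 + 40 @ $16.20 = $19,020.90
Ending inventory: 348 @ $16.20 + 238 @ $18.40 + 270 @ $17.75 = $14,809.30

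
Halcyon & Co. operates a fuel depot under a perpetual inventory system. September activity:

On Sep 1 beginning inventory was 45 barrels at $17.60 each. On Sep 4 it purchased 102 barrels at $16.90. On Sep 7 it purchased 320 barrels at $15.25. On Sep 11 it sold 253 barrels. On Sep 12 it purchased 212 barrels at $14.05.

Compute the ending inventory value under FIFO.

Ending inventory = $6,242.10

Sep 11, 253 sold [FIFO — oldest first]: 45 @ $17.60 + 102 @ $16.90 + 106 @ $15.25 = $4,132.30
Ending inventory: 214 @ $15.25 + 212 @ $14.05 = $6,242.10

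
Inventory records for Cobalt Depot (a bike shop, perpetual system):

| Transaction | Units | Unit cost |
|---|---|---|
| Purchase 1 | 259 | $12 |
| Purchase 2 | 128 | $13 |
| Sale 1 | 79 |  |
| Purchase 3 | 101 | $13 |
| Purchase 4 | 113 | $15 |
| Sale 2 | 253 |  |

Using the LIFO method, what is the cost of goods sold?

Sale 1 (79) [LIFO — newest first]: 79 @ $13 = $1,027
Sale 2 (253) [LIFO — newest first]: 113 @ $15 + 101 @ $13 + 39 @ $13 = $3,515
Total COGS = $1,027 + $3,515 = $4,542
Ending inventory: 259 @ $12 + 10 @ $13 = $3,238
Check: goods available $7,780 = COGS $4,542 + ending $3,238

COGS = $4,542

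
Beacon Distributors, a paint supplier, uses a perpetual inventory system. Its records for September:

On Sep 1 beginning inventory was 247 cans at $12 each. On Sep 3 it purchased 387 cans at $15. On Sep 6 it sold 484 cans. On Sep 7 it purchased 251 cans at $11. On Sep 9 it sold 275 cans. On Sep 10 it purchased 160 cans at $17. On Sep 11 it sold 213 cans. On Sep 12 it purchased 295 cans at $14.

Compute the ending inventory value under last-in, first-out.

Ending inventory = $5,006

Sep 6, 484 sold [LIFO — newest first]: 387 @ $15 + 97 @ $12 = $6,969
Sep 9, 275 sold [LIFO — newest first]: 251 @ $11 + 24 @ $12 = $3,049
Sep 11, 213 sold [LIFO — newest first]: 160 @ $17 + 53 @ $12 = $3,356
Total COGS = $6,969 + $3,049 + $3,356 = $13,374
Ending inventory: 73 @ $12 + 295 @ $14 = $5,006
Check: goods available $18,380 = COGS $13,374 + ending $5,006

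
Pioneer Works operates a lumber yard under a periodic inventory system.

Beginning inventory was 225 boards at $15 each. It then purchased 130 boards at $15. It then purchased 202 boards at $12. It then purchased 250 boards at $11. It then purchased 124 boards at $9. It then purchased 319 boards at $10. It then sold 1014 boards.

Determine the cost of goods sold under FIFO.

COGS = $12,445

Sale 1 (1014) [FIFO — oldest first]: 225 @ $15 + 130 @ $15 + 202 @ $12 + 250 @ $11 + 124 @ $9 + 83 @ $10 = $12,445
Ending inventory: 236 @ $10 = $2,360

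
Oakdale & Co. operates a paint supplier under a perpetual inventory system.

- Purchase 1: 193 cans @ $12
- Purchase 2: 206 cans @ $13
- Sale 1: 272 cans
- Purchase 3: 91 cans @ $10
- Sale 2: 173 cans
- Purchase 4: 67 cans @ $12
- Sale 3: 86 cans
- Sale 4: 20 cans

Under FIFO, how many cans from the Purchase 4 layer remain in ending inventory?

6

Sale 1 (272) [FIFO — oldest first]: 193 @ $12 + 79 @ $13 = $3,343
Sale 2 (173) [FIFO — oldest first]: 127 @ $13 + 46 @ $10 = $2,111
Sale 3 (86) [FIFO — oldest first]: 45 @ $10 + 41 @ $12 = $942
Sale 4 (20) [FIFO — oldest first]: 20 @ $12 = $240
Total COGS = $3,343 + $2,111 + $942 + $240 = $6,636
Ending inventory: 6 @ $12 = $72
Check: goods available $6,708 = COGS $6,636 + ending $72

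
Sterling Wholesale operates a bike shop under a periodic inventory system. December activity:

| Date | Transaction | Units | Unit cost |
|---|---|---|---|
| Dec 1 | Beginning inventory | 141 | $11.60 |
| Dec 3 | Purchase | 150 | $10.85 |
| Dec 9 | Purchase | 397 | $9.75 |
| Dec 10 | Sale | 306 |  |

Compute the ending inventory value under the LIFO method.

Ending inventory = $4,150.35

Dec 10, 306 sold [LIFO — newest first]: 306 @ $9.75 = $2,983.50
Ending inventory: 141 @ $11.60 + 150 @ $10.85 + 91 @ $9.75 = $4,150.35
Check: goods available $7,133.85 = COGS $2,983.50 + ending $4,150.35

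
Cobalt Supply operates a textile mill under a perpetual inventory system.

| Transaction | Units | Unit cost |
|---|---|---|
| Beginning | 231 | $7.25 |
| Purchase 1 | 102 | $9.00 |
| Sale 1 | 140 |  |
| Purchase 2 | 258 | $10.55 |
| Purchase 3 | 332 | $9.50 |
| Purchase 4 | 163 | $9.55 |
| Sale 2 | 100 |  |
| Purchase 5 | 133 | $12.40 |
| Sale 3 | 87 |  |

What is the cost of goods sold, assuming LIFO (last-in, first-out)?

Sale 1 (140) [LIFO — newest first]: 102 @ $9.00 + 38 @ $7.25 = $1,193.50
Sale 2 (100) [LIFO — newest first]: 100 @ $9.55 = $955.00
Sale 3 (87) [LIFO — newest first]: 87 @ $12.40 = $1,078.80
Total COGS = $1,193.50 + $955.00 + $1,078.80 = $3,227.30
Ending inventory: 193 @ $7.25 + 258 @ $10.55 + 332 @ $9.50 + 63 @ $9.55 + 46 @ $12.40 = $8,447.20
Check: goods available $11,674.50 = COGS $3,227.30 + ending $8,447.20

COGS = $3,227.30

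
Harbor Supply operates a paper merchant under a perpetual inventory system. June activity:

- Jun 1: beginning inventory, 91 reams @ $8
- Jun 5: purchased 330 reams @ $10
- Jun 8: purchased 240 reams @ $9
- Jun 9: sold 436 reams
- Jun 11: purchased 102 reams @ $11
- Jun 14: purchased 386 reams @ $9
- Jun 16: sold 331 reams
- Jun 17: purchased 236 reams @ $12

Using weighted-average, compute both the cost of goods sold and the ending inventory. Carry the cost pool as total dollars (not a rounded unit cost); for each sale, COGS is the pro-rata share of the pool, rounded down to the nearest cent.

COGS = $7,193.11; ending inventory = $6,422.89

After Jun 1: 91 on hand, pool $728.00 (≈ $8.0000 each)
After Jun 5: 421 on hand, pool $4,028.00 (≈ $9.5677 each)
After Jun 8: 661 on hand, pool $6,188.00 (≈ $9.3616 each)
Jun 9, sell 436: 436/661 × $6,188.00 → $4,081.64
After Jun 11: 327 on hand, pool $3,228.36 (≈ $9.8727 each)
After Jun 14: 713 on hand, pool $6,702.36 (≈ $9.4002 each)
Jun 16, sell 331: 331/713 × $6,702.36 → $3,111.47
After Jun 17: 618 on hand, pool $6,422.89 (≈ $10.3930 each)
Total COGS = $4,081.64 + $3,111.47 = $7,193.11
Ending inventory (cost pool remaining) = $6,422.89
Check: goods available $13,616.00 = COGS $7,193.11 + ending $6,422.89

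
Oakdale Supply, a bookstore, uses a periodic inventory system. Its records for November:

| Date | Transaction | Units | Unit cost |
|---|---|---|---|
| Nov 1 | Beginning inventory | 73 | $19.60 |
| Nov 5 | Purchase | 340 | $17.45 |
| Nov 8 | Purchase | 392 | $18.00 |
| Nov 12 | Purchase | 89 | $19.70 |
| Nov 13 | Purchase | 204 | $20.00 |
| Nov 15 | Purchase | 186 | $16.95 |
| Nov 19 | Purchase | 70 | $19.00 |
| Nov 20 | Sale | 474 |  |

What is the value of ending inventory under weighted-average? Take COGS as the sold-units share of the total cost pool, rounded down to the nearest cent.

Nov 20, sell 474: 474/1354 × $24,735.80 → $8,659.35
Ending inventory (cost pool remaining) = $16,076.45

Ending inventory = $16,076.45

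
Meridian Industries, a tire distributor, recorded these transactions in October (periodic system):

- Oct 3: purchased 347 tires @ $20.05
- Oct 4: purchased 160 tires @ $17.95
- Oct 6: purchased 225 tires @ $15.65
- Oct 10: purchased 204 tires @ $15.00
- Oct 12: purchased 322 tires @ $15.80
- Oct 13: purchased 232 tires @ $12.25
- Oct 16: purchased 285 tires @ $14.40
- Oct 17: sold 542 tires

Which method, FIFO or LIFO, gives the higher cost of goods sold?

FIFO COGS: 347 @ $20.05 + 160 @ $17.95 + 35 @ $15.65 = $10,377.10
LIFO COGS: 285 @ $14.40 + 232 @ $12.25 + 25 @ $15.80 = $7,341.00

FIFO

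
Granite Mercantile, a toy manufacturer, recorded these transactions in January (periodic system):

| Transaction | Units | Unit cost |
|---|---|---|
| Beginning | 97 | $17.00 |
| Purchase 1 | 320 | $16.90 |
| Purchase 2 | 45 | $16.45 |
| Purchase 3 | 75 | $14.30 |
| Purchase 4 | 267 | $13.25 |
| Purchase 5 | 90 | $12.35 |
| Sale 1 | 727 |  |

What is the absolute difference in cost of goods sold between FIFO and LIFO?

FIFO COGS: 97 @ $17.00 + 320 @ $16.90 + 45 @ $16.45 + 75 @ $14.30 + 190 @ $13.25 = $11,387.25
LIFO COGS: 90 @ $12.35 + 267 @ $13.25 + 75 @ $14.30 + 45 @ $16.45 + 250 @ $16.90 = $10,687.00
Difference = |$11,387.25 − $10,687.00| = $700.25

$700.25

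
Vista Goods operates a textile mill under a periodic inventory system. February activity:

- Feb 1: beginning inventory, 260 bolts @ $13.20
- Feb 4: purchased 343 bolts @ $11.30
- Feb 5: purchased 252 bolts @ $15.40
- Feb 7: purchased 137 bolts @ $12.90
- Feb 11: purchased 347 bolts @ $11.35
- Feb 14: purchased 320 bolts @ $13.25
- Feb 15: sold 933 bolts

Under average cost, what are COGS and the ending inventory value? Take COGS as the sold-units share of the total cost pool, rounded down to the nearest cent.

COGS = $11,885.73; ending inventory = $9,248.72

Feb 15, sell 933: 933/1659 × $21,134.45 → $11,885.73
Ending inventory (cost pool remaining) = $9,248.72
Check: goods available $21,134.45 = COGS $11,885.73 + ending $9,248.72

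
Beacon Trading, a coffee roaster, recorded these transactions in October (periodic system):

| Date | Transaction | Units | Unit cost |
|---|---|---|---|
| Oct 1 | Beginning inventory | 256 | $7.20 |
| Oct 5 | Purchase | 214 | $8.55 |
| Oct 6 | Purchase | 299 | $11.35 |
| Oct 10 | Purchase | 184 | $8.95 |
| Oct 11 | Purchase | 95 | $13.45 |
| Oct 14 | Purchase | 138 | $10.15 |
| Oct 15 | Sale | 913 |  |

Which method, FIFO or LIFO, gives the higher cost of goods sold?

FIFO COGS: 256 @ $7.20 + 214 @ $8.55 + 299 @ $11.35 + 144 @ $8.95 = $8,355.35
LIFO COGS: 138 @ $10.15 + 95 @ $13.45 + 184 @ $8.95 + 299 @ $11.35 + 197 @ $8.55 = $9,403.25

LIFO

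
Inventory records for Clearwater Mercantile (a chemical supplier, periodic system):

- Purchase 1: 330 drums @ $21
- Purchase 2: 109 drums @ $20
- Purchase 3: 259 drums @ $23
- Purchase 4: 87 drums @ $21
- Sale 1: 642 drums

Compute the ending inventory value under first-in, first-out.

Sale 1 (642) [FIFO — oldest first]: 330 @ $21 + 109 @ $20 + 203 @ $23 = $13,779
Ending inventory: 56 @ $23 + 87 @ $21 = $3,115

Ending inventory = $3,115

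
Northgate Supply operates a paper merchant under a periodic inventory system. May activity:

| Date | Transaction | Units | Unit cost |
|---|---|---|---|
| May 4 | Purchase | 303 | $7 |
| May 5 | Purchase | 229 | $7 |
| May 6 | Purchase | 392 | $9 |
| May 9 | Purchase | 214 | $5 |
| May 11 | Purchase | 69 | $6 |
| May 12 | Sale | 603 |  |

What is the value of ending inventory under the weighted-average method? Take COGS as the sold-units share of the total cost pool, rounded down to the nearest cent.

Ending inventory = $4,371.62

May 12, sell 603: 603/1207 × $8,736.00 → $4,364.38
Ending inventory (cost pool remaining) = $4,371.62
Check: goods available $8,736.00 = COGS $4,364.38 + ending $4,371.62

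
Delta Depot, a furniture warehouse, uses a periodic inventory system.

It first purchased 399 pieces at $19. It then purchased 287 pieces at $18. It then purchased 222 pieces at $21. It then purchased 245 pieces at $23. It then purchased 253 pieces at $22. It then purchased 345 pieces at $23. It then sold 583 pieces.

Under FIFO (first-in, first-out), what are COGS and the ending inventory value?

Sale 1 (583) [FIFO — oldest first]: 399 @ $19 + 184 @ $18 = $10,893
Ending inventory: 103 @ $18 + 222 @ $21 + 245 @ $23 + 253 @ $22 + 345 @ $23 = $25,652
Check: goods available $36,545 = COGS $10,893 + ending $25,652

COGS = $10,893; ending inventory = $25,652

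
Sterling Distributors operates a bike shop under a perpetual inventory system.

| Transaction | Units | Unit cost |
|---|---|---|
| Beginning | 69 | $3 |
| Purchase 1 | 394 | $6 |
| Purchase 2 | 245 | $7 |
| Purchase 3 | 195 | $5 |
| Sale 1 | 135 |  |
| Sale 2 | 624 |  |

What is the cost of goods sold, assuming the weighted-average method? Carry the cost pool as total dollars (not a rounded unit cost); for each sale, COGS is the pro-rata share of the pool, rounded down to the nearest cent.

COGS = $4,422.03

After Beginning: 69 on hand, pool $207.00 (≈ $3.0000 each)
After Purchase 1: 463 on hand, pool $2,571.00 (≈ $5.5529 each)
After Purchase 2: 708 on hand, pool $4,286.00 (≈ $6.0537 each)
After Purchase 3: 903 on hand, pool $5,261.00 (≈ $5.8261 each)
Sale 1, sell 135: 135/903 × $5,261.00 → $786.52
Sale 2, sell 624: 624/768 × $4,474.48 → $3,635.51
Total COGS = $786.52 + $3,635.51 = $4,422.03
Ending inventory (cost pool remaining) = $838.97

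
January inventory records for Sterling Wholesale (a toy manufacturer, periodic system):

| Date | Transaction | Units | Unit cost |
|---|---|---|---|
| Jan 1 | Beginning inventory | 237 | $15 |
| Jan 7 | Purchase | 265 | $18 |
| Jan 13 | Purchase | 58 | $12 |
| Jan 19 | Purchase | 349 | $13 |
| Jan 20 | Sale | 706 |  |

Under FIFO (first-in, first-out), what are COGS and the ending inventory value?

COGS = $10,919; ending inventory = $2,639

Jan 20, 706 sold [FIFO — oldest first]: 237 @ $15 + 265 @ $18 + 58 @ $12 + 146 @ $13 = $10,919
Ending inventory: 203 @ $13 = $2,639
Check: goods available $13,558 = COGS $10,919 + ending $2,639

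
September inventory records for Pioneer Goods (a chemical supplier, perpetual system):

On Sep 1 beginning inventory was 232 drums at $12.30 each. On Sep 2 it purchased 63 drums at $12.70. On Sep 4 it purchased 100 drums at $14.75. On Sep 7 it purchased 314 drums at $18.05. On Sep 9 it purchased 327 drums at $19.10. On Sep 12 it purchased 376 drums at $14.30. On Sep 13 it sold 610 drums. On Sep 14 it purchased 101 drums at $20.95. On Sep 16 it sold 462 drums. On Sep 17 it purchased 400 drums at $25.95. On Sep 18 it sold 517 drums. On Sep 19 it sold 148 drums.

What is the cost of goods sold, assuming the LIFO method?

Sep 13, 610 sold [LIFO — newest first]: 376 @ $14.30 + 234 @ $19.10 = $9,846.20
Sep 16, 462 sold [LIFO — newest first]: 101 @ $20.95 + 93 @ $19.10 + 268 @ $18.05 = $8,729.65
Sep 18, 517 sold [LIFO — newest first]: 400 @ $25.95 + 46 @ $18.05 + 71 @ $14.75 = $12,257.55
Sep 19, 148 sold [LIFO — newest first]: 29 @ $14.75 + 63 @ $12.70 + 56 @ $12.30 = $1,916.65
Total COGS = $9,846.20 + $8,729.65 + $12,257.55 + $1,916.65 = $32,750.05
Ending inventory: 176 @ $12.30 = $2,164.80

COGS = $32,750.05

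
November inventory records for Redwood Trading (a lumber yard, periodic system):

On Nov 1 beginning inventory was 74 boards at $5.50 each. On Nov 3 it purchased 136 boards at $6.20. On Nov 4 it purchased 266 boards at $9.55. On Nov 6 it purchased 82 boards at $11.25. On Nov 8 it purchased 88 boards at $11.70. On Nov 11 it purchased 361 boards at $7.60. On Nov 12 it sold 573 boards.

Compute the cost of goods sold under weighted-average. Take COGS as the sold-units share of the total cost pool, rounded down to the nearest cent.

COGS = $4,828.79

Nov 12, sell 573: 573/1007 × $8,486.20 → $4,828.79
Ending inventory (cost pool remaining) = $3,657.41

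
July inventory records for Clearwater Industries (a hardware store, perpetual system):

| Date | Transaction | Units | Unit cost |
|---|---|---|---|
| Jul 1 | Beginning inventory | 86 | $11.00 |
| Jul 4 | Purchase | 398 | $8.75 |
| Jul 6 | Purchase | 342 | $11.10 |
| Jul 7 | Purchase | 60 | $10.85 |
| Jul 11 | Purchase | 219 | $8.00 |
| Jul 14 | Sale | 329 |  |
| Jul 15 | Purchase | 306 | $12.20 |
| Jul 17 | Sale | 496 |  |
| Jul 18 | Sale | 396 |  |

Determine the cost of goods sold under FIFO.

Jul 14, 329 sold [FIFO — oldest first]: 86 @ $11.00 + 243 @ $8.75 = $3,072.25
Jul 17, 496 sold [FIFO — oldest first]: 155 @ $8.75 + 341 @ $11.10 = $5,141.35
Jul 18, 396 sold [FIFO — oldest first]: 1 @ $11.10 + 60 @ $10.85 + 219 @ $8.00 + 116 @ $12.20 = $3,829.30
Total COGS = $3,072.25 + $5,141.35 + $3,829.30 = $12,042.90
Ending inventory: 190 @ $12.20 = $2,318.00
Check: goods available $14,360.90 = COGS $12,042.90 + ending $2,318.00

COGS = $12,042.90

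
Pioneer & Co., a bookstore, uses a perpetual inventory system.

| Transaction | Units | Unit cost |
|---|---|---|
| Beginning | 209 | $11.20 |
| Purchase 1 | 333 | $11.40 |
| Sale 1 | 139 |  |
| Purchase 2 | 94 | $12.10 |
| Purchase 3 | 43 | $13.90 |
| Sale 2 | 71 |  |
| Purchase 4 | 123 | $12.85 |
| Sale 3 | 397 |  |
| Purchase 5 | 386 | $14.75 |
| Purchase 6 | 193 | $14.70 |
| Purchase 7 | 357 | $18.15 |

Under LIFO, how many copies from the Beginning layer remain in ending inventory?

195

Sale 1 (139) [LIFO — newest first]: 139 @ $11.40 = $1,584.60
Sale 2 (71) [LIFO — newest first]: 43 @ $13.90 + 28 @ $12.10 = $936.50
Sale 3 (397) [LIFO — newest first]: 123 @ $12.85 + 66 @ $12.10 + 194 @ $11.40 + 14 @ $11.20 = $4,747.55
Total COGS = $1,584.60 + $936.50 + $4,747.55 = $7,268.65
Ending inventory: 195 @ $11.20 + 386 @ $14.75 + 193 @ $14.70 + 357 @ $18.15 = $17,194.15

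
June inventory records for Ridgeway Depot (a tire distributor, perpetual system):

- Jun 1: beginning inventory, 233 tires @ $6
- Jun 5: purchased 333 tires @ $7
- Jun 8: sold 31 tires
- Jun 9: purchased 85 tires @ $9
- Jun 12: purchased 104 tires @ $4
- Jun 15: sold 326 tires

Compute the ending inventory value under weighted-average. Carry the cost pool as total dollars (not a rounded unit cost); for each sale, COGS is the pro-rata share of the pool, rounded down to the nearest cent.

Ending inventory = $2,586.88

After Jun 1: 233 on hand, pool $1,398.00 (≈ $6.0000 each)
After Jun 5: 566 on hand, pool $3,729.00 (≈ $6.5883 each)
Jun 8, sell 31: 31/566 × $3,729.00 → $204.23
After Jun 9: 620 on hand, pool $4,289.77 (≈ $6.9190 each)
After Jun 12: 724 on hand, pool $4,705.77 (≈ $6.4997 each)
Jun 15, sell 326: 326/724 × $4,705.77 → $2,118.89
Total COGS = $204.23 + $2,118.89 = $2,323.12
Ending inventory (cost pool remaining) = $2,586.88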